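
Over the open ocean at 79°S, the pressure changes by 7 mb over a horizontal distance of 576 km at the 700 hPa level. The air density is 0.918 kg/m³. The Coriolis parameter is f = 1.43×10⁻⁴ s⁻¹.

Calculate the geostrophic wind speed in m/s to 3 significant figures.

9.26 m/s

Pressure gradient: |∂P/∂n| = 700 Pa / 576000 m = 1.22×10⁻³ Pa/m
Geostrophic balance (pressure-gradient force = Coriolis force):
V_g = (1/(fρ)) |∂P/∂n| = 1.22×10⁻³ / (1.43×10⁻⁴ × 0.918) = 9.26 m/s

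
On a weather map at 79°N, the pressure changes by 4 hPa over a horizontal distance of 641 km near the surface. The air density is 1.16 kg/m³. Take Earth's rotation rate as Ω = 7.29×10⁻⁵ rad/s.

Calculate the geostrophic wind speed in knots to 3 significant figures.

7.31 knots

Coriolis parameter at 79°N:
f = 2Ω sin φ = 2 × 7.29×10⁻⁵ × sin 79° = 1.43×10⁻⁴ s⁻¹
Pressure gradient: |∂P/∂n| = 400 Pa / 641000 m = 6.24×10⁻⁴ Pa/m
Geostrophic balance (pressure-gradient force = Coriolis force):
V_g = (1/(fρ)) |∂P/∂n| = 6.24×10⁻⁴ / (1.43×10⁻⁴ × 1.16) = 3.76 m/s
Converting: 3.76 m/s × 1.944 = 7.31 knots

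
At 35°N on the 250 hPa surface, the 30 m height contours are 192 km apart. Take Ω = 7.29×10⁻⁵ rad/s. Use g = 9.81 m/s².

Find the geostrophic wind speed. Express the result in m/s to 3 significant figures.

18.3 m/s

Coriolis parameter at 35°N:
f = 2Ω sin φ = 2 × 7.29×10⁻⁵ × sin 35° = 8.36×10⁻⁵ s⁻¹
Height gradient: |∂Z/∂n| = 30 m / 192000 m = 1.56×10⁻⁴
On a pressure surface, geostrophic balance gives V_g = (g/f)|∂Z/∂n|:
V_g = 9.81 × 1.56×10⁻⁴ / 8.36×10⁻⁵ = 18.3 m/s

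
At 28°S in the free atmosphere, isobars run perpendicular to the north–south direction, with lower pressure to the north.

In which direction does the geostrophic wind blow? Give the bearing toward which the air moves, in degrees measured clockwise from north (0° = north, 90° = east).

270°

The pressure-gradient force points toward the north (bearing 000°).
Geostrophic balance: in the Southern Hemisphere the Coriolis force deflects motion to the left, so the geostrophic wind blows 90° to the left of the pressure-gradient force (low pressure on the right).
Rotating 000° by 90° counterclockwise gives 270° — the wind blows toward the west.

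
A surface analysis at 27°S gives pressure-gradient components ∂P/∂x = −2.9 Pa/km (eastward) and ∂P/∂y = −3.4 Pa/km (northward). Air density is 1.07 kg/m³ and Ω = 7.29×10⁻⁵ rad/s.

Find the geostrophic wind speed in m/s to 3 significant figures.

63.1 m/s

Coriolis parameter at 27°S:
f = 2Ω sin φ = 2 × 7.29×10⁻⁵ × sin 27° = 6.62×10⁻⁵ s⁻¹
In the Southern Hemisphere f is negative: f = −6.62×10⁻⁵ s⁻¹.
Component geostrophic relations (x east, y north):
u_g = −(1/(fρ)) ∂P/∂y,  v_g = (1/(fρ)) ∂P/∂x
u_g = −(−3.4×10⁻³)/(−6.62×10⁻⁵ × 1.07) = −48.0 m/s;  v_g = (−2.9×10⁻³)/(−6.62×10⁻⁵ × 1.07) = 40.9 m/s
|V_g| = √(u_g² + v_g²) = 63.1 m/s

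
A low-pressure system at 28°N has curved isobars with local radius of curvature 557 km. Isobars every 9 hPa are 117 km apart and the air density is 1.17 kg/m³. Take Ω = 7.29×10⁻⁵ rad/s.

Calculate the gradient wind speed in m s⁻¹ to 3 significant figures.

44.4 m s⁻¹

Coriolis parameter at 28°N:
f = 2Ω sin φ = 2 × 7.29×10⁻⁵ × sin 28° = 6.84×10⁻⁵ s⁻¹
Pressure gradient: |∂P/∂n| = 900 Pa / 117000 m = 7.69×10⁻³ Pa/m
Geostrophic speed: V_g = |∂P/∂n|/(fρ) = 7.69×10⁻³/(6.84×10⁻⁵ × 1.17) = 96.1 m/s
Around a low, centrifugal force acts outward with Coriolis, so pressure-gradient force balances both:
(1/ρ)|∂P/∂n| = fV + V²/R  →  V² + fR·V − fR·V_g = 0
With fR = 6.84×10⁻⁵ × 557×10³ m = 38.1 m/s:
V = [−fR + √((fR)² + 4 fR V_g)]/2 = [−38.1 + √(38.1² + 4×38.1×96.1)]/2 = 44.4 m/s
Subgeostrophic (V < V_g = 96.1 m/s), as expected around a low.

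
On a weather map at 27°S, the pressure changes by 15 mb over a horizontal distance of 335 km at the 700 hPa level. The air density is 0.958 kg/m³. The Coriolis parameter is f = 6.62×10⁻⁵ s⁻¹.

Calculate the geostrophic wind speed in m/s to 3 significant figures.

70.6 m/s

Pressure gradient: |∂P/∂n| = 1500 Pa / 335000 m = 4.48×10⁻³ Pa/m
Geostrophic balance (pressure-gradient force = Coriolis force):
V_g = (1/(fρ)) |∂P/∂n| = 4.48×10⁻³ / (6.62×10⁻⁵ × 0.958) = 70.6 m/s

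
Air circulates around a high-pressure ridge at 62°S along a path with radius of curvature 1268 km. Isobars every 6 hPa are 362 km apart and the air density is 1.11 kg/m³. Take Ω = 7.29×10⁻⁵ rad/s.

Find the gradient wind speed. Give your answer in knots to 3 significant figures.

Coriolis parameter at 62°S:
f = 2Ω sin φ = 2 × 7.29×10⁻⁵ × sin 62° = 1.29×10⁻⁴ s⁻¹
Pressure gradient: |∂P/∂n| = 600 Pa / 362000 m = 1.66×10⁻³ Pa/m
Geostrophic speed: V_g = |∂P/∂n|/(fρ) = 1.66×10⁻³/(1.29×10⁻⁴ × 1.11) = 11.6 m/s
Around a high, pressure-gradient force acts outward with centrifugal, so Coriolis balances both:
fV = (1/ρ)|∂P/∂n| + V²/R  →  V² − fR·V + fR·V_g = 0
With fR = 1.29×10⁻⁴ × 1268×10³ m = 163 m/s:
V = [fR − √((fR)² − 4 fR V_g)]/2 = [163 − √(163² − 4×163×11.6)]/2 = 12.6 m/s
Supergeostrophic (V > V_g = 11.6 m/s), as expected around a high.
Converting: 12.6 m/s × 1.944 = 24.4 knots

24.4 knots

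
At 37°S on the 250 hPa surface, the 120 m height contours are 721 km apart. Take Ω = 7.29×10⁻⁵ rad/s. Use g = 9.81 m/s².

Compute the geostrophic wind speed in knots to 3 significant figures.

36.2 knots

Coriolis parameter at 37°S:
f = 2Ω sin φ = 2 × 7.29×10⁻⁵ × sin 37° = 8.77×10⁻⁵ s⁻¹
Height gradient: |∂Z/∂n| = 120 m / 721000 m = 1.66×10⁻⁴
On a pressure surface, geostrophic balance gives V_g = (g/f)|∂Z/∂n|:
V_g = 9.81 × 1.66×10⁻⁴ / 8.77×10⁻⁵ = 18.6 m/s
Converting: 18.6 m/s × 1.944 = 36.2 knots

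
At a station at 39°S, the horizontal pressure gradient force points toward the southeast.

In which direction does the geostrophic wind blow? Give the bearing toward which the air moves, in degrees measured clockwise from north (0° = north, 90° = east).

The pressure-gradient force points toward the southeast (bearing 135°).
Geostrophic balance: in the Southern Hemisphere the Coriolis force deflects motion to the left, so the geostrophic wind blows 90° to the left of the pressure-gradient force (low pressure on the right).
Rotating 135° by 90° counterclockwise gives 045° — the wind blows toward the northeast.

045°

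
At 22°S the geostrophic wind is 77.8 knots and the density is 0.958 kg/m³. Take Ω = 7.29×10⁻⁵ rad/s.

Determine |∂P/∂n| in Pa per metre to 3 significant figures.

2.09×10⁻³ Pa/m

Coriolis parameter at 22°S:
f = 2Ω sin φ = 2 × 7.29×10⁻⁵ × sin 22° = 5.46×10⁻⁵ s⁻¹
Wind speed in SI: 77.8 knots = 40.0 m/s
Geostrophic balance rearranged: |∂P/∂n| = f ρ V_g
|∂P/∂n| = 5.46×10⁻⁵ × 0.958 × 40.0 = 2.09×10⁻³ Pa/m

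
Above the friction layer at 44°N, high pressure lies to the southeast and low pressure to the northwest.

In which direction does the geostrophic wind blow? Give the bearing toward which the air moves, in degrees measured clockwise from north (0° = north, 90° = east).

045°

The pressure-gradient force points toward the northwest (bearing 315°).
Geostrophic balance: in the Northern Hemisphere the Coriolis force deflects motion to the right, so the geostrophic wind blows 90° to the right of the pressure-gradient force (low pressure on the left).
Rotating 315° by 90° clockwise gives 045° — the wind blows toward the northeast.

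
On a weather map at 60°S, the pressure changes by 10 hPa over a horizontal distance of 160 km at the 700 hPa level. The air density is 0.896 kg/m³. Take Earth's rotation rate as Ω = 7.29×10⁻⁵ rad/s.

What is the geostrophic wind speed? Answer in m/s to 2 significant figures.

55 m/s

Coriolis parameter at 60°S:
f = 2Ω sin φ = 2 × 7.29×10⁻⁵ × sin 60° = 1.26×10⁻⁴ s⁻¹
Pressure gradient: |∂P/∂n| = 1000 Pa / 160000 m = 6.25×10⁻³ Pa/m
Geostrophic balance (pressure-gradient force = Coriolis force):
V_g = (1/(fρ)) |∂P/∂n| = 6.25×10⁻³ / (1.26×10⁻⁴ × 0.896) = 55.2 m/s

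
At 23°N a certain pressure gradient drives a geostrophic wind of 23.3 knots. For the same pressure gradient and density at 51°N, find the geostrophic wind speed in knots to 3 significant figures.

11.7 knots

With the same pressure gradient and density, V_g ∝ 1/f ∝ 1/sin φ.
V₂ = V₁ · sin φ₁ / sin φ₂ = 23.3 × sin 23° / sin 51°
V₂ = 23.3 × 0.3907/0.7771 = 11.7 knots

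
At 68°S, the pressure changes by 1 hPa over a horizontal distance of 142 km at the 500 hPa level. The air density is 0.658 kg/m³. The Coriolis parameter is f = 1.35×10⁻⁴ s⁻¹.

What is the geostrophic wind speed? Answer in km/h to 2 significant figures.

29 km/h

Pressure gradient: |∂P/∂n| = 100 Pa / 142000 m = 7.04×10⁻⁴ Pa/m
Geostrophic balance (pressure-gradient force = Coriolis force):
V_g = (1/(fρ)) |∂P/∂n| = 7.04×10⁻⁴ / (1.35×10⁻⁴ × 0.658) = 7.93 m/s
Converting: 7.93 m/s × 3.6 = 29 km/h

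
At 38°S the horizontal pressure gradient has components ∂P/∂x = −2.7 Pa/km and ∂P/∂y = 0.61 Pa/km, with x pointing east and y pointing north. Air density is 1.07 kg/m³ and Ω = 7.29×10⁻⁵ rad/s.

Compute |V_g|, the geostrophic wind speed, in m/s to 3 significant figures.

28.8 m/s

Coriolis parameter at 38°S:
f = 2Ω sin φ = 2 × 7.29×10⁻⁵ × sin 38° = 8.98×10⁻⁵ s⁻¹
In the Southern Hemisphere f is negative: f = −8.98×10⁻⁵ s⁻¹.
Component geostrophic relations (x east, y north):
u_g = −(1/(fρ)) ∂P/∂y,  v_g = (1/(fρ)) ∂P/∂x
u_g = −(0.61×10⁻³)/(−8.98×10⁻⁵ × 1.07) = 6.35 m/s;  v_g = (−2.7×10⁻³)/(−8.98×10⁻⁵ × 1.07) = 28.1 m/s
|V_g| = √(u_g² + v_g²) = 28.8 m/s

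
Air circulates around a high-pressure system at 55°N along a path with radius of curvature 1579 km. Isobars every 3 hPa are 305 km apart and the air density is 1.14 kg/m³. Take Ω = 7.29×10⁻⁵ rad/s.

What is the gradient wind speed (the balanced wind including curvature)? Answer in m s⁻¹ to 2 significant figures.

Coriolis parameter at 55°N:
f = 2Ω sin φ = 2 × 7.29×10⁻⁵ × sin 55° = 1.19×10⁻⁴ s⁻¹
Pressure gradient: |∂P/∂n| = 300 Pa / 305000 m = 9.84×10⁻⁴ Pa/m
Geostrophic speed: V_g = |∂P/∂n|/(fρ) = 9.84×10⁻⁴/(1.19×10⁻⁴ × 1.14) = 7.22 m/s
Around a high, pressure-gradient force acts outward with centrifugal, so Coriolis balances both:
fV = (1/ρ)|∂P/∂n| + V²/R  →  V² − fR·V + fR·V_g = 0
With fR = 1.19×10⁻⁴ × 1579×10³ m = 189 m/s:
V = [fR − √((fR)² − 4 fR V_g)]/2 = [189 − √(189² − 4×189×7.22)]/2 = 7.52 m/s
Supergeostrophic (V > V_g = 7.22 m/s), as expected around a high.

7.5 m s⁻¹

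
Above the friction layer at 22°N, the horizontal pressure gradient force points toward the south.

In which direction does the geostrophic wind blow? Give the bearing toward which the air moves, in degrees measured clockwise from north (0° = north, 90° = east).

The pressure-gradient force points toward the south (bearing 180°).
Geostrophic balance: in the Northern Hemisphere the Coriolis force deflects motion to the right, so the geostrophic wind blows 90° to the right of the pressure-gradient force (low pressure on the left).
Rotating 180° by 90° clockwise gives 270° — the wind blows toward the west.

270°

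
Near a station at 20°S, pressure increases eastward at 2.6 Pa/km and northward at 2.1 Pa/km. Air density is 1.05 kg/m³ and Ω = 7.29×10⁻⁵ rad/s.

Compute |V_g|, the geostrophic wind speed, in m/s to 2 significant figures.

Coriolis parameter at 20°S:
f = 2Ω sin φ = 2 × 7.29×10⁻⁵ × sin 20° = 4.99×10⁻⁵ s⁻¹
In the Southern Hemisphere f is negative: f = −4.99×10⁻⁵ s⁻¹.
Component geostrophic relations (x east, y north):
u_g = −(1/(fρ)) ∂P/∂y,  v_g = (1/(fρ)) ∂P/∂x
u_g = −(2.1×10⁻³)/(−4.99×10⁻⁵ × 1.05) = 40.1 m/s;  v_g = (2.6×10⁻³)/(−4.99×10⁻⁵ × 1.05) = −49.7 m/s
|V_g| = √(u_g² + v_g²) = 63.8 m/s

64 m/s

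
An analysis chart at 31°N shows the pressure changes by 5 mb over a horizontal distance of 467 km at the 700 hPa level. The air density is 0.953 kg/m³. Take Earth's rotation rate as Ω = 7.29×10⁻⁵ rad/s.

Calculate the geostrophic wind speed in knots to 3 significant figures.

Coriolis parameter at 31°N:
f = 2Ω sin φ = 2 × 7.29×10⁻⁵ × sin 31° = 7.51×10⁻⁵ s⁻¹
Pressure gradient: |∂P/∂n| = 500 Pa / 467000 m = 1.07×10⁻³ Pa/m
Geostrophic balance (pressure-gradient force = Coriolis force):
V_g = (1/(fρ)) |∂P/∂n| = 1.07×10⁻³ / (7.51×10⁻⁵ × 0.953) = 15.0 m/s
Converting: 15.0 m/s × 1.944 = 29.1 knots

29.1 knots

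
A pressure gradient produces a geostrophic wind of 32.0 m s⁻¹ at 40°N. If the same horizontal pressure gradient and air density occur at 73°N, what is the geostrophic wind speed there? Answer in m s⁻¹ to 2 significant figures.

With the same pressure gradient and density, V_g ∝ 1/f ∝ 1/sin φ.
V₂ = V₁ · sin φ₁ / sin φ₂ = 32.0 × sin 40° / sin 73°
V₂ = 32.0 × 0.6428/0.9563 = 22 m s⁻¹

22 m s⁻¹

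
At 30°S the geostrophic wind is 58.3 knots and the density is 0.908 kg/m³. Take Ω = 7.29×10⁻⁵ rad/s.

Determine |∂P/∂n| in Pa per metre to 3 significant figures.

Coriolis parameter at 30°S:
f = 2Ω sin φ = 2 × 7.29×10⁻⁵ × sin 30° = 7.29×10⁻⁵ s⁻¹
Wind speed in SI: 58.3 knots = 30.0 m/s
Geostrophic balance rearranged: |∂P/∂n| = f ρ V_g
|∂P/∂n| = 7.29×10⁻⁵ × 0.908 × 30.0 = 1.99×10⁻³ Pa/m

1.99×10⁻³ Pa/m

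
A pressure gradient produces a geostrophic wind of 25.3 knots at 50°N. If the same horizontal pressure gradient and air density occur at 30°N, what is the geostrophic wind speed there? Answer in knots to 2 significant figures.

39 knots

With the same pressure gradient and density, V_g ∝ 1/f ∝ 1/sin φ.
V₂ = V₁ · sin φ₁ / sin φ₂ = 25.3 × sin 50° / sin 30°
V₂ = 25.3 × 0.7660/0.5000 = 39 knots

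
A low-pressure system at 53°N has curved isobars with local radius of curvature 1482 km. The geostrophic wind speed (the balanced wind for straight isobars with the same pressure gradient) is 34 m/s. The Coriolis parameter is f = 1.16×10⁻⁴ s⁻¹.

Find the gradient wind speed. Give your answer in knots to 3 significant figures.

Around a low, centrifugal force acts outward with Coriolis, so pressure-gradient force balances both:
(1/ρ)|∂P/∂n| = fV + V²/R  →  V² + fR·V − fR·V_g = 0
With fR = 1.16×10⁻⁴ × 1482×10³ m = 172 m/s:
V = [−fR + √((fR)² + 4 fR V_g)]/2 = [−172 + √(172² + 4×172×34)]/2 = 29.1 m/s
Subgeostrophic (V < V_g = 34 m/s), as expected around a low.
Converting: 29.1 m/s × 1.944 = 56.5 knots

56.5 knots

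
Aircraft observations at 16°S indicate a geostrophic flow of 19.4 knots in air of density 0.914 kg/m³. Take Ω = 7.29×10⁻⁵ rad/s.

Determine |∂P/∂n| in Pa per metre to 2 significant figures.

3.7×10⁻⁴ Pa/m

Coriolis parameter at 16°S:
f = 2Ω sin φ = 2 × 7.29×10⁻⁵ × sin 16° = 4.02×10⁻⁵ s⁻¹
Wind speed in SI: 19.4 knots = 9.98 m/s
Geostrophic balance rearranged: |∂P/∂n| = f ρ V_g
|∂P/∂n| = 4.02×10⁻⁵ × 0.914 × 9.98 = 3.67×10⁻⁴ Pa/m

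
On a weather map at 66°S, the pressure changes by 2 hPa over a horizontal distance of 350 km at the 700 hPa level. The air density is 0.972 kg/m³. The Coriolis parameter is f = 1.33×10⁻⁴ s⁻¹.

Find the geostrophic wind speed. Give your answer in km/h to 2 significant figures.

Pressure gradient: |∂P/∂n| = 200 Pa / 350000 m = 5.71×10⁻⁴ Pa/m
Geostrophic balance (pressure-gradient force = Coriolis force):
V_g = (1/(fρ)) |∂P/∂n| = 5.71×10⁻⁴ / (1.33×10⁻⁴ × 0.972) = 4.42 m/s
Converting: 4.42 m/s × 3.6 = 16 km/h

16 km/h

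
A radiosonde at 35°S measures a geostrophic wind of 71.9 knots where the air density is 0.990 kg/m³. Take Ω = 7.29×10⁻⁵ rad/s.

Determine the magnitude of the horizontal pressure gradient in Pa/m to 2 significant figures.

3.1×10⁻³ Pa/m

Coriolis parameter at 35°S:
f = 2Ω sin φ = 2 × 7.29×10⁻⁵ × sin 35° = 8.36×10⁻⁵ s⁻¹
Wind speed in SI: 71.9 knots = 37.0 m/s
Geostrophic balance rearranged: |∂P/∂n| = f ρ V_g
|∂P/∂n| = 8.36×10⁻⁵ × 0.990 × 37.0 = 3.06×10⁻³ Pa/m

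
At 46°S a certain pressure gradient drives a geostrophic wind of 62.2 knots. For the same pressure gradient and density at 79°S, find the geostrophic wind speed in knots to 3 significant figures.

45.6 knots

With the same pressure gradient and density, V_g ∝ 1/f ∝ 1/sin φ.
V₂ = V₁ · sin φ₁ / sin φ₂ = 62.2 × sin 46° / sin 79°
V₂ = 62.2 × 0.7193/0.9816 = 45.6 knots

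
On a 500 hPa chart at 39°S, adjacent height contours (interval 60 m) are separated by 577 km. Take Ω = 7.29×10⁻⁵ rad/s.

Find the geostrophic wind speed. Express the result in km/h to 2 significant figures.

40 km/h

Coriolis parameter at 39°S:
f = 2Ω sin φ = 2 × 7.29×10⁻⁵ × sin 39° = 9.18×10⁻⁵ s⁻¹
Height gradient: |∂Z/∂n| = 60 m / 577000 m = 1.04×10⁻⁴
On a pressure surface, geostrophic balance gives V_g = (g/f)|∂Z/∂n|:
V_g = 9.81 × 1.04×10⁻⁴ / 9.18×10⁻⁵ = 11.1 m/s
Converting: 11.1 m/s × 3.6 = 40 km/h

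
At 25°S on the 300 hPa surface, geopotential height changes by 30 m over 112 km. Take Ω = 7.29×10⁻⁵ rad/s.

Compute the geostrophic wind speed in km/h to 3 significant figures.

154 km/h

Coriolis parameter at 25°S:
f = 2Ω sin φ = 2 × 7.29×10⁻⁵ × sin 25° = 6.16×10⁻⁵ s⁻¹
Height gradient: |∂Z/∂n| = 30 m / 112000 m = 2.68×10⁻⁴
On a pressure surface, geostrophic balance gives V_g = (g/f)|∂Z/∂n|:
V_g = 9.81 × 2.68×10⁻⁴ / 6.16×10⁻⁵ = 42.6 m/s
Converting: 42.6 m/s × 3.6 = 154 km/h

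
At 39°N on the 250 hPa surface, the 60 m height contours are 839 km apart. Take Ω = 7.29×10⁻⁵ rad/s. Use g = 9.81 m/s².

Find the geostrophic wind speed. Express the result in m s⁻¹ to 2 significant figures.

Coriolis parameter at 39°N:
f = 2Ω sin φ = 2 × 7.29×10⁻⁵ × sin 39° = 9.18×10⁻⁵ s⁻¹
Height gradient: |∂Z/∂n| = 60 m / 839000 m = 7.15×10⁻⁵
On a pressure surface, geostrophic balance gives V_g = (g/f)|∂Z/∂n|:
V_g = 9.81 × 7.15×10⁻⁵ / 9.18×10⁻⁵ = 7.65 m/s

7.6 m s⁻¹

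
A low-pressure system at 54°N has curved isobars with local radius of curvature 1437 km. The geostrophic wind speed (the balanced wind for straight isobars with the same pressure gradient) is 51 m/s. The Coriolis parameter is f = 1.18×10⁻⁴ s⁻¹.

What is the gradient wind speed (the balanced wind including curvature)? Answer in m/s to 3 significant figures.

41.1 m/s

Around a low, centrifugal force acts outward with Coriolis, so pressure-gradient force balances both:
(1/ρ)|∂P/∂n| = fV + V²/R  →  V² + fR·V − fR·V_g = 0
With fR = 1.18×10⁻⁴ × 1437×10³ m = 170 m/s:
V = [−fR + √((fR)² + 4 fR V_g)]/2 = [−170 + √(170² + 4×170×51)]/2 = 41.1 m/s
Subgeostrophic (V < V_g = 51 m/s), as expected around a low.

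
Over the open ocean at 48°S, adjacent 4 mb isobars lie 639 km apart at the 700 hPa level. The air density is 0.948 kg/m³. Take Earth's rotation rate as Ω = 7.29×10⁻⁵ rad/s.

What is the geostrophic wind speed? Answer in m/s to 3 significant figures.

6.09 m/s

Coriolis parameter at 48°S:
f = 2Ω sin φ = 2 × 7.29×10⁻⁵ × sin 48° = 1.08×10⁻⁴ s⁻¹
Pressure gradient: |∂P/∂n| = 400 Pa / 639000 m = 6.26×10⁻⁴ Pa/m
Geostrophic balance (pressure-gradient force = Coriolis force):
V_g = (1/(fρ)) |∂P/∂n| = 6.26×10⁻⁴ / (1.08×10⁻⁴ × 0.948) = 6.09 m/s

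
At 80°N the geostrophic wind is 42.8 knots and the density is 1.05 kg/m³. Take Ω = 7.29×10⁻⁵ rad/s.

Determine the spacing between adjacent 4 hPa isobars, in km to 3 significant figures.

Coriolis parameter at 80°N:
f = 2Ω sin φ = 2 × 7.29×10⁻⁵ × sin 80° = 1.44×10⁻⁴ s⁻¹
Wind speed in SI: 42.8 knots = 22.0 m/s
Geostrophic balance rearranged: |∂P/∂n| = f ρ V_g
|∂P/∂n| = 1.44×10⁻⁴ × 1.05 × 22.0 = 3.32×10⁻³ Pa/m
Isobar spacing: Δn = ΔP/|∂P/∂n| = 400 Pa / 3.32×10⁻³ Pa/m = 120498 m ≈ 120 km

120 km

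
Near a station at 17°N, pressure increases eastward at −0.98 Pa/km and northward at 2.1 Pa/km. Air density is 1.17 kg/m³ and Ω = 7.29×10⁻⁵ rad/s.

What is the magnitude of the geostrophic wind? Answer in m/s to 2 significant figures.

46 m/s

Coriolis parameter at 17°N:
f = 2Ω sin φ = 2 × 7.29×10⁻⁵ × sin 17° = 4.26×10⁻⁵ s⁻¹
Component geostrophic relations (x east, y north):
u_g = −(1/(fρ)) ∂P/∂y,  v_g = (1/(fρ)) ∂P/∂x
u_g = −(2.1×10⁻³)/(4.26×10⁻⁵ × 1.17) = −42.1 m/s;  v_g = (−0.98×10⁻³)/(4.26×10⁻⁵ × 1.17) = −19.6 m/s
|V_g| = √(u_g² + v_g²) = 46.5 m/s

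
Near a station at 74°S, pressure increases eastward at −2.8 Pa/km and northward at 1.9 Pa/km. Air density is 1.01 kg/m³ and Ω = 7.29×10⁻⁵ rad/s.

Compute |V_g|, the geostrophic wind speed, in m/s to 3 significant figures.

23.9 m/s

Coriolis parameter at 74°S:
f = 2Ω sin φ = 2 × 7.29×10⁻⁵ × sin 74° = 1.40×10⁻⁴ s⁻¹
In the Southern Hemisphere f is negative: f = −1.40×10⁻⁴ s⁻¹.
Component geostrophic relations (x east, y north):
u_g = −(1/(fρ)) ∂P/∂y,  v_g = (1/(fρ)) ∂P/∂x
u_g = −(1.9×10⁻³)/(−1.40×10⁻⁴ × 1.01) = 13.4 m/s;  v_g = (−2.8×10⁻³)/(−1.40×10⁻⁴ × 1.01) = 19.8 m/s
|V_g| = √(u_g² + v_g²) = 23.9 m/s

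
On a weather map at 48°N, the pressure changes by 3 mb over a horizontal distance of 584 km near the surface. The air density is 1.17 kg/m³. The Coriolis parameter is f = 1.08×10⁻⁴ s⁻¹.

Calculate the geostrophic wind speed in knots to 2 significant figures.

Pressure gradient: |∂P/∂n| = 300 Pa / 584000 m = 5.14×10⁻⁴ Pa/m
Geostrophic balance (pressure-gradient force = Coriolis force):
V_g = (1/(fρ)) |∂P/∂n| = 5.14×10⁻⁴ / (1.08×10⁻⁴ × 1.17) = 4.07 m/s
Converting: 4.07 m/s × 1.944 = 7.9 knots

7.9 knots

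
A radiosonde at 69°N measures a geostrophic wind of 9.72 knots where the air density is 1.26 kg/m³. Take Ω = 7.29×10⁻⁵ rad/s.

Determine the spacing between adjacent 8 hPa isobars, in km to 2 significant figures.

Coriolis parameter at 69°N:
f = 2Ω sin φ = 2 × 7.29×10⁻⁵ × sin 69° = 1.36×10⁻⁴ s⁻¹
Wind speed in SI: 9.72 knots = 5.00 m/s
Geostrophic balance rearranged: |∂P/∂n| = f ρ V_g
|∂P/∂n| = 1.36×10⁻⁴ × 1.26 × 5.00 = 8.58×10⁻⁴ Pa/m
Isobar spacing: Δn = ΔP/|∂P/∂n| = 800 Pa / 8.58×10⁻⁴ Pa/m = 932837 m ≈ 930 km

930 km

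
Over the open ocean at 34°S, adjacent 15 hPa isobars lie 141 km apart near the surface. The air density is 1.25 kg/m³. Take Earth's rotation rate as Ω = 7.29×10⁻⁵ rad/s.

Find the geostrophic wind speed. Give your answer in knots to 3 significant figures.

Coriolis parameter at 34°S:
f = 2Ω sin φ = 2 × 7.29×10⁻⁵ × sin 34° = 8.15×10⁻⁵ s⁻¹
Pressure gradient: |∂P/∂n| = 1500 Pa / 141000 m = 1.06×10⁻² Pa/m
Geostrophic balance (pressure-gradient force = Coriolis force):
V_g = (1/(fρ)) |∂P/∂n| = 1.06×10⁻² / (8.15×10⁻⁵ × 1.25) = 104 m/s
Converting: 104 m/s × 1.944 = 203 knots

203 knots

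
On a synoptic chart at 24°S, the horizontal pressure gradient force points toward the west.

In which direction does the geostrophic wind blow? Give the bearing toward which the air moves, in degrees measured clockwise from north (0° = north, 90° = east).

180°

The pressure-gradient force points toward the west (bearing 270°).
Geostrophic balance: in the Southern Hemisphere the Coriolis force deflects motion to the left, so the geostrophic wind blows 90° to the left of the pressure-gradient force (low pressure on the right).
Rotating 270° by 90° counterclockwise gives 180° — the wind blows toward the south.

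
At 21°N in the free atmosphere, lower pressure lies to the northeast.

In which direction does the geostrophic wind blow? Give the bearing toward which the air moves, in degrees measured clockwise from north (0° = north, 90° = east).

The pressure-gradient force points toward the northeast (bearing 045°).
Geostrophic balance: in the Northern Hemisphere the Coriolis force deflects motion to the right, so the geostrophic wind blows 90° to the right of the pressure-gradient force (low pressure on the left).
Rotating 045° by 90° clockwise gives 135° — the wind blows toward the southeast.

135°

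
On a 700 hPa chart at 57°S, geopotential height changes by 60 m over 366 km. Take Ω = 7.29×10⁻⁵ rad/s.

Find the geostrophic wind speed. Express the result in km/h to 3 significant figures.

47.3 km/h

Coriolis parameter at 57°S:
f = 2Ω sin φ = 2 × 7.29×10⁻⁵ × sin 57° = 1.22×10⁻⁴ s⁻¹
Height gradient: |∂Z/∂n| = 60 m / 366000 m = 1.64×10⁻⁴
On a pressure surface, geostrophic balance gives V_g = (g/f)|∂Z/∂n|:
V_g = 9.81 × 1.64×10⁻⁴ / 1.22×10⁻⁴ = 13.2 m/s
Converting: 13.2 m/s × 3.6 = 47.3 km/h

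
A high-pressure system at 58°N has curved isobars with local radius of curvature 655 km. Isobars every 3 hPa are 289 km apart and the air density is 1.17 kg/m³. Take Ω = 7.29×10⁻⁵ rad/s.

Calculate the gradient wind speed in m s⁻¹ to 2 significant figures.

8.0 m s⁻¹

Coriolis parameter at 58°N:
f = 2Ω sin φ = 2 × 7.29×10⁻⁵ × sin 58° = 1.24×10⁻⁴ s⁻¹
Pressure gradient: |∂P/∂n| = 300 Pa / 289000 m = 1.04×10⁻³ Pa/m
Geostrophic speed: V_g = |∂P/∂n|/(fρ) = 1.04×10⁻³/(1.24×10⁻⁴ × 1.17) = 7.18 m/s
Around a high, pressure-gradient force acts outward with centrifugal, so Coriolis balances both:
fV = (1/ρ)|∂P/∂n| + V²/R  →  V² − fR·V + fR·V_g = 0
With fR = 1.24×10⁻⁴ × 655×10³ m = 81.0 m/s:
V = [fR − √((fR)² − 4 fR V_g)]/2 = [81.0 − √(81.0² − 4×81.0×7.18)]/2 = 7.96 m/s
Supergeostrophic (V > V_g = 7.18 m/s), as expected around a high.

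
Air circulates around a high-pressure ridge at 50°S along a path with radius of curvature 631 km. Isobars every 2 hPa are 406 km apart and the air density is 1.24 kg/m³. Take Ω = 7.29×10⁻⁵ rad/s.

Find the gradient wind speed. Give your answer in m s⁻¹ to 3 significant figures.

Coriolis parameter at 50°S:
f = 2Ω sin φ = 2 × 7.29×10⁻⁵ × sin 50° = 1.12×10⁻⁴ s⁻¹
Pressure gradient: |∂P/∂n| = 200 Pa / 406000 m = 4.93×10⁻⁴ Pa/m
Geostrophic speed: V_g = |∂P/∂n|/(fρ) = 4.93×10⁻⁴/(1.12×10⁻⁴ × 1.24) = 3.56 m/s
Around a high, pressure-gradient force acts outward with centrifugal, so Coriolis balances both:
fV = (1/ρ)|∂P/∂n| + V²/R  →  V² − fR·V + fR·V_g = 0
With fR = 1.12×10⁻⁴ × 631×10³ m = 70.5 m/s:
V = [fR − √((fR)² − 4 fR V_g)]/2 = [70.5 − √(70.5² − 4×70.5×3.56)]/2 = 3.76 m/s
Supergeostrophic (V > V_g = 3.56 m/s), as expected around a high.

3.76 m s⁻¹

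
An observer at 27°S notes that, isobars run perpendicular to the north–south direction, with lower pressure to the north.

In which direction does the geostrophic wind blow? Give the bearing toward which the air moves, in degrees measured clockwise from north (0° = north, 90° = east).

The pressure-gradient force points toward the north (bearing 000°).
Geostrophic balance: in the Southern Hemisphere the Coriolis force deflects motion to the left, so the geostrophic wind blows 90° to the left of the pressure-gradient force (low pressure on the right).
Rotating 000° by 90° counterclockwise gives 270° — the wind blows toward the west.

270°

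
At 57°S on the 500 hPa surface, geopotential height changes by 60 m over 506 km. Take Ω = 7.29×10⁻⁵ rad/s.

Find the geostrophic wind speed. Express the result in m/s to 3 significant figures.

9.51 m/s

Coriolis parameter at 57°S:
f = 2Ω sin φ = 2 × 7.29×10⁻⁵ × sin 57° = 1.22×10⁻⁴ s⁻¹
Height gradient: |∂Z/∂n| = 60 m / 506000 m = 1.19×10⁻⁴
On a pressure surface, geostrophic balance gives V_g = (g/f)|∂Z/∂n|:
V_g = 9.81 × 1.19×10⁻⁴ / 1.22×10⁻⁴ = 9.51 m/s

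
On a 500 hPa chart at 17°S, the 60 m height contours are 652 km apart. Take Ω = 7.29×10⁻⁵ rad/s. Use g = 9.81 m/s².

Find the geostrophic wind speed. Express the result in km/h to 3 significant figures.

76.2 km/h

Coriolis parameter at 17°S:
f = 2Ω sin φ = 2 × 7.29×10⁻⁵ × sin 17° = 4.26×10⁻⁵ s⁻¹
Height gradient: |∂Z/∂n| = 60 m / 652000 m = 9.20×10⁻⁵
On a pressure surface, geostrophic balance gives V_g = (g/f)|∂Z/∂n|:
V_g = 9.81 × 9.20×10⁻⁵ / 4.26×10⁻⁵ = 21.2 m/s
Converting: 21.2 m/s × 3.6 = 76.2 km/h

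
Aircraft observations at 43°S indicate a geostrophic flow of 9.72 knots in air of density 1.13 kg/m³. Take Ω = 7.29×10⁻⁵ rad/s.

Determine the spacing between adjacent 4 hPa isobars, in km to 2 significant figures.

710 km

Coriolis parameter at 43°S:
f = 2Ω sin φ = 2 × 7.29×10⁻⁵ × sin 43° = 9.94×10⁻⁵ s⁻¹
Wind speed in SI: 9.72 knots = 5.00 m/s
Geostrophic balance rearranged: |∂P/∂n| = f ρ V_g
|∂P/∂n| = 9.94×10⁻⁵ × 1.13 × 5.00 = 5.62×10⁻⁴ Pa/m
Isobar spacing: Δn = ΔP/|∂P/∂n| = 400 Pa / 5.62×10⁻⁴ Pa/m = 711928 m ≈ 710 km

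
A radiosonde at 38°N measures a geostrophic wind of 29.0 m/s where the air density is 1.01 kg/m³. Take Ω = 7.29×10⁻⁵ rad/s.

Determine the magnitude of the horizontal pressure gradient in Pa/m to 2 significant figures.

Coriolis parameter at 38°N:
f = 2Ω sin φ = 2 × 7.29×10⁻⁵ × sin 38° = 8.98×10⁻⁵ s⁻¹
Geostrophic balance rearranged: |∂P/∂n| = f ρ V_g
|∂P/∂n| = 8.98×10⁻⁵ × 1.01 × 29.0 = 2.63×10⁻³ Pa/m

2.6×10⁻³ Pa/m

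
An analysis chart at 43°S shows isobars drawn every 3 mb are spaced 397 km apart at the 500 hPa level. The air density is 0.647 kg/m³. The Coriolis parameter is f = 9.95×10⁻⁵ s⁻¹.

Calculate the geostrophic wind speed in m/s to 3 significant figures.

11.7 m/s

Pressure gradient: |∂P/∂n| = 300 Pa / 397000 m = 7.56×10⁻⁴ Pa/m
Geostrophic balance (pressure-gradient force = Coriolis force):
V_g = (1/(fρ)) |∂P/∂n| = 7.56×10⁻⁴ / (9.95×10⁻⁵ × 0.647) = 11.7 m/s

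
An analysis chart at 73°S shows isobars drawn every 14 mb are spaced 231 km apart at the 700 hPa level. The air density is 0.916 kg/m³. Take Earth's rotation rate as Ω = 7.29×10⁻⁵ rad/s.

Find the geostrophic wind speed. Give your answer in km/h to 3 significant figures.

Coriolis parameter at 73°S:
f = 2Ω sin φ = 2 × 7.29×10⁻⁵ × sin 73° = 1.39×10⁻⁴ s⁻¹
Pressure gradient: |∂P/∂n| = 1400 Pa / 231000 m = 6.06×10⁻³ Pa/m
Geostrophic balance (pressure-gradient force = Coriolis force):
V_g = (1/(fρ)) |∂P/∂n| = 6.06×10⁻³ / (1.39×10⁻⁴ × 0.916) = 47.5 m/s
Converting: 47.5 m/s × 3.6 = 171 km/h

171 km/h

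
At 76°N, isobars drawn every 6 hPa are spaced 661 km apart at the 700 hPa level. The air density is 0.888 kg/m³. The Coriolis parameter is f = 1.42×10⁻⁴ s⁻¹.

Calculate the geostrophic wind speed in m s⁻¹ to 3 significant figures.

Pressure gradient: |∂P/∂n| = 600 Pa / 661000 m = 9.08×10⁻⁴ Pa/m
Geostrophic balance (pressure-gradient force = Coriolis force):
V_g = (1/(fρ)) |∂P/∂n| = 9.08×10⁻⁴ / (1.42×10⁻⁴ × 0.888) = 7.20 m/s

7.20 m s⁻¹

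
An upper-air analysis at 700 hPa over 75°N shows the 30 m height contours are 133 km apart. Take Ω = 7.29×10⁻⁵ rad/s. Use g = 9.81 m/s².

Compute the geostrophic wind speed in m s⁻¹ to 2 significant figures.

Coriolis parameter at 75°N:
f = 2Ω sin φ = 2 × 7.29×10⁻⁵ × sin 75° = 1.41×10⁻⁴ s⁻¹
Height gradient: |∂Z/∂n| = 30 m / 133000 m = 2.26×10⁻⁴
On a pressure surface, geostrophic balance gives V_g = (g/f)|∂Z/∂n|:
V_g = 9.81 × 2.26×10⁻⁴ / 1.41×10⁻⁴ = 15.7 m/s

16 m s⁻¹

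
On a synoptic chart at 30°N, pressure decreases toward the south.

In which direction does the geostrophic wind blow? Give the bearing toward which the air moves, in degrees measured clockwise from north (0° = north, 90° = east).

270°

The pressure-gradient force points toward the south (bearing 180°).
Geostrophic balance: in the Northern Hemisphere the Coriolis force deflects motion to the right, so the geostrophic wind blows 90° to the right of the pressure-gradient force (low pressure on the left).
Rotating 180° by 90° clockwise gives 270° — the wind blows toward the west.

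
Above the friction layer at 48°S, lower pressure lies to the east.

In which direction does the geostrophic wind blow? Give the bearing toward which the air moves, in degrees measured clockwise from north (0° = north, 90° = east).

000°

The pressure-gradient force points toward the east (bearing 090°).
Geostrophic balance: in the Southern Hemisphere the Coriolis force deflects motion to the left, so the geostrophic wind blows 90° to the left of the pressure-gradient force (low pressure on the right).
Rotating 090° by 90° counterclockwise gives 000° — the wind blows toward the north.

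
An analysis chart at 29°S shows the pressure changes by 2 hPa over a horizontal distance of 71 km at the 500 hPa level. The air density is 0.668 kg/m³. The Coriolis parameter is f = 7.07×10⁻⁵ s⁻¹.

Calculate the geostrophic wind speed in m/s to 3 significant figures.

59.6 m/s

Pressure gradient: |∂P/∂n| = 200 Pa / 71000 m = 2.82×10⁻³ Pa/m
Geostrophic balance (pressure-gradient force = Coriolis force):
V_g = (1/(fρ)) |∂P/∂n| = 2.82×10⁻³ / (7.07×10⁻⁵ × 0.668) = 59.6 m/s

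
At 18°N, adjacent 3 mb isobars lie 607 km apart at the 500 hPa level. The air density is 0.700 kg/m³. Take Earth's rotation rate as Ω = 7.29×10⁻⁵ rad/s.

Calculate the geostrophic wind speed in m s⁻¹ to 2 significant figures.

Coriolis parameter at 18°N:
f = 2Ω sin φ = 2 × 7.29×10⁻⁵ × sin 18° = 4.51×10⁻⁵ s⁻¹
Pressure gradient: |∂P/∂n| = 300 Pa / 607000 m = 4.94×10⁻⁴ Pa/m
Geostrophic balance (pressure-gradient force = Coriolis force):
V_g = (1/(fρ)) |∂P/∂n| = 4.94×10⁻⁴ / (4.51×10⁻⁵ × 0.700) = 15.7 m/s

16 m s⁻¹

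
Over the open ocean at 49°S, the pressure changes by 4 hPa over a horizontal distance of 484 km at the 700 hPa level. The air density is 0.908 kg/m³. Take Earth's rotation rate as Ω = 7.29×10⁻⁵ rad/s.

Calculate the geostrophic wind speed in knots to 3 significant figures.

Coriolis parameter at 49°S:
f = 2Ω sin φ = 2 × 7.29×10⁻⁵ × sin 49° = 1.10×10⁻⁴ s⁻¹
Pressure gradient: |∂P/∂n| = 400 Pa / 484000 m = 8.26×10⁻⁴ Pa/m
Geostrophic balance (pressure-gradient force = Coriolis force):
V_g = (1/(fρ)) |∂P/∂n| = 8.26×10⁻⁴ / (1.10×10⁻⁴ × 0.908) = 8.27 m/s
Converting: 8.27 m/s × 1.944 = 16.1 knots

16.1 knots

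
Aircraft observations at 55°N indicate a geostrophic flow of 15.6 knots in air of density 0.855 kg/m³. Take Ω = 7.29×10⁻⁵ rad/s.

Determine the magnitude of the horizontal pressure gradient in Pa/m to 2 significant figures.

8.2×10⁻⁴ Pa/m

Coriolis parameter at 55°N:
f = 2Ω sin φ = 2 × 7.29×10⁻⁵ × sin 55° = 1.19×10⁻⁴ s⁻¹
Wind speed in SI: 15.6 knots = 8.03 m/s
Geostrophic balance rearranged: |∂P/∂n| = f ρ V_g
|∂P/∂n| = 1.19×10⁻⁴ × 0.855 × 8.03 = 8.20×10⁻⁴ Pa/m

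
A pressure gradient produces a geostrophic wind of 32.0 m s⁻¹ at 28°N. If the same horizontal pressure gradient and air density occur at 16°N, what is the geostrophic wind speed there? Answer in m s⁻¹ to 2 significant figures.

With the same pressure gradient and density, V_g ∝ 1/f ∝ 1/sin φ.
V₂ = V₁ · sin φ₁ / sin φ₂ = 32.0 × sin 28° / sin 16°
V₂ = 32.0 × 0.4695/0.2756 = 55 m s⁻¹

55 m s⁻¹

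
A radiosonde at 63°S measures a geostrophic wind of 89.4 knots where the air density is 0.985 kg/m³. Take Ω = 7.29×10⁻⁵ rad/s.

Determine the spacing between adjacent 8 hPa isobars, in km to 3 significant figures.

Coriolis parameter at 63°S:
f = 2Ω sin φ = 2 × 7.29×10⁻⁵ × sin 63° = 1.30×10⁻⁴ s⁻¹
Wind speed in SI: 89.4 knots = 46.0 m/s
Geostrophic balance rearranged: |∂P/∂n| = f ρ V_g
|∂P/∂n| = 1.30×10⁻⁴ × 0.985 × 46.0 = 5.89×10⁻³ Pa/m
Isobar spacing: Δn = ΔP/|∂P/∂n| = 800 Pa / 5.89×10⁻³ Pa/m = 135938 m ≈ 136 km

136 km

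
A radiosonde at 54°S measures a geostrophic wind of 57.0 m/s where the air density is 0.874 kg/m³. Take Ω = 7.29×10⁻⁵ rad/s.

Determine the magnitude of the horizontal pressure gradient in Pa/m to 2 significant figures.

5.9×10⁻³ Pa/m

Coriolis parameter at 54°S:
f = 2Ω sin φ = 2 × 7.29×10⁻⁵ × sin 54° = 1.18×10⁻⁴ s⁻¹
Geostrophic balance rearranged: |∂P/∂n| = f ρ V_g
|∂P/∂n| = 1.18×10⁻⁴ × 0.874 × 57.0 = 5.88×10⁻³ Pa/m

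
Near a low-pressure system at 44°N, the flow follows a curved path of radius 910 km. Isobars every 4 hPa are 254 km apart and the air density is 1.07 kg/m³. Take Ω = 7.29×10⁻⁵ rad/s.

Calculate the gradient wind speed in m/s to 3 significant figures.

Coriolis parameter at 44°N:
f = 2Ω sin φ = 2 × 7.29×10⁻⁵ × sin 44° = 1.01×10⁻⁴ s⁻¹
Pressure gradient: |∂P/∂n| = 400 Pa / 254000 m = 1.57×10⁻³ Pa/m
Geostrophic speed: V_g = |∂P/∂n|/(fρ) = 1.57×10⁻³/(1.01×10⁻⁴ × 1.07) = 14.5 m/s
Around a low, centrifugal force acts outward with Coriolis, so pressure-gradient force balances both:
(1/ρ)|∂P/∂n| = fV + V²/R  →  V² + fR·V − fR·V_g = 0
With fR = 1.01×10⁻⁴ × 910×10³ m = 92.2 m/s:
V = [−fR + √((fR)² + 4 fR V_g)]/2 = [−92.2 + √(92.2² + 4×92.2×14.5)]/2 = 12.8 m/s
Subgeostrophic (V < V_g = 14.5 m/s), as expected around a low.

12.8 m/s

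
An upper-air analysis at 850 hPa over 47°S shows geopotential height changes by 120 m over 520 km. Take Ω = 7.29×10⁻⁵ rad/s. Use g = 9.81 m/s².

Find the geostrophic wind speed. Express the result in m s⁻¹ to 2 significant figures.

Coriolis parameter at 47°S:
f = 2Ω sin φ = 2 × 7.29×10⁻⁵ × sin 47° = 1.07×10⁻⁴ s⁻¹
Height gradient: |∂Z/∂n| = 120 m / 520000 m = 2.31×10⁻⁴
On a pressure surface, geostrophic balance gives V_g = (g/f)|∂Z/∂n|:
V_g = 9.81 × 2.31×10⁻⁴ / 1.07×10⁻⁴ = 21.2 m/s

21 m s⁻¹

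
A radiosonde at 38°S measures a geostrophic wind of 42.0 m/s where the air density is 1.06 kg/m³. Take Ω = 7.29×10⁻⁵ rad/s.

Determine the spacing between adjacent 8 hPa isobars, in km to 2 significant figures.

200 km

Coriolis parameter at 38°S:
f = 2Ω sin φ = 2 × 7.29×10⁻⁵ × sin 38° = 8.98×10⁻⁵ s⁻¹
Geostrophic balance rearranged: |∂P/∂n| = f ρ V_g
|∂P/∂n| = 8.98×10⁻⁵ × 1.06 × 42.0 = 4.00×10⁻³ Pa/m
Isobar spacing: Δn = ΔP/|∂P/∂n| = 800 Pa / 4.00×10⁻³ Pa/m = 200187 m ≈ 200 km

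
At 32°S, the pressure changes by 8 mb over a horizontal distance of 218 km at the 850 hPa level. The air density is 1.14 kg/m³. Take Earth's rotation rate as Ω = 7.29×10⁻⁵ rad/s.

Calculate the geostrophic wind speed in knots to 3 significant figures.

Coriolis parameter at 32°S:
f = 2Ω sin φ = 2 × 7.29×10⁻⁵ × sin 32° = 7.73×10⁻⁵ s⁻¹
Pressure gradient: |∂P/∂n| = 800 Pa / 218000 m = 3.67×10⁻³ Pa/m
Geostrophic balance (pressure-gradient force = Coriolis force):
V_g = (1/(fρ)) |∂P/∂n| = 3.67×10⁻³ / (7.73×10⁻⁵ × 1.14) = 41.7 m/s
Converting: 41.7 m/s × 1.944 = 81.0 knots

81.0 knots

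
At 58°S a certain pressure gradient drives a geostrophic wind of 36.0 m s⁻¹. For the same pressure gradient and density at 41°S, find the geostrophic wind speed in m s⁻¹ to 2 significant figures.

With the same pressure gradient and density, V_g ∝ 1/f ∝ 1/sin φ.
V₂ = V₁ · sin φ₁ / sin φ₂ = 36.0 × sin 58° / sin 41°
V₂ = 36.0 × 0.8480/0.6561 = 47 m s⁻¹

47 m s⁻¹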